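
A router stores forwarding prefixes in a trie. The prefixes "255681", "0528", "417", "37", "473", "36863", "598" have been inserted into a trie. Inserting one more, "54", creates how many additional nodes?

1

"5" is already a path in the trie; the remaining "4" must be added.
So 2 − 1 = 1 new nodes.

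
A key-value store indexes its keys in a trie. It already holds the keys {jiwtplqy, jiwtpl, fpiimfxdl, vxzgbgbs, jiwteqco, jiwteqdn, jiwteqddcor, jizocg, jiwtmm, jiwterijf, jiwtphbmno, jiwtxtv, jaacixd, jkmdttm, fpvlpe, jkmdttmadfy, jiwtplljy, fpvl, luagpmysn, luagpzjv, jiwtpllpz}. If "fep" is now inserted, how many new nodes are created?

Walking "fep" from the root, the first 1 characters ("f") follow existing edges; "e" is the first miss.
Each of the 2 remaining characters creates one node.

2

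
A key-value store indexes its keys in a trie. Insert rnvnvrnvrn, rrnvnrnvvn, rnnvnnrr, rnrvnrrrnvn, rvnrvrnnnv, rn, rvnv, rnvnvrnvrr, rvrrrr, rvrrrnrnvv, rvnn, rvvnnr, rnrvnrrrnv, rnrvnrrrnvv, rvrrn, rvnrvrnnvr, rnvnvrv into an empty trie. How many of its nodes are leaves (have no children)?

15

Leaves are exactly the stored words that no other stored word extends.
Those words: "rnnvnnrr", "rnrvnrrrnvn", "rnrvnrrrnvv", "rnvnvrnvrn", "rnvnvrnvrr", "rnvnvrv", "rrnvnrnvvn", "rvnn", "rvnrvrnnnv", "rvnrvrnnvr", "rvnv", "rvrrn", "rvrrrnrnvv", "rvrrrr", "rvvnnr"
Leaf count: 15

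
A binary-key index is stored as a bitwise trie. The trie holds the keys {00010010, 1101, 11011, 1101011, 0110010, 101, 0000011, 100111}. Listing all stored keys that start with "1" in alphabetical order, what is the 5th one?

11011

Words with prefix "1", in lexicographic order: "100111", "101", "1101", "1101011", "11011"
Position 5: 11011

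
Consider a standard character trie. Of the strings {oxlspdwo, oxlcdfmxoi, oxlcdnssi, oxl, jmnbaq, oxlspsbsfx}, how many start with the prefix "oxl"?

Traverse to the node for "oxl", then collect every word in that subtree.
Words under "oxl": oxl, oxlcdfmxoi, oxlcdnssi, oxlspdwo, oxlspsbsfx
Count: 5

5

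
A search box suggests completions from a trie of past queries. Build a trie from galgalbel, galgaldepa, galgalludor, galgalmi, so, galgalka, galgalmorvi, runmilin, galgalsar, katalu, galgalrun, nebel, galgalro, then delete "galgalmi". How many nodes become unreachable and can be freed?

1

A node on "galgalmi"'s path can go only if nothing else ends at it or branches off below it.
The suffix "i" (1 node) is used only by "galgalmi"; the node for "galgalm" still has the child "o", so pruning stops there.
Nodes removed: 1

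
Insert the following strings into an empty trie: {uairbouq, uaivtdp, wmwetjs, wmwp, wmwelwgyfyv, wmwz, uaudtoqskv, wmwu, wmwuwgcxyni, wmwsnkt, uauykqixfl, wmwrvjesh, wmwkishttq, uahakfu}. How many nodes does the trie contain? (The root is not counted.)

73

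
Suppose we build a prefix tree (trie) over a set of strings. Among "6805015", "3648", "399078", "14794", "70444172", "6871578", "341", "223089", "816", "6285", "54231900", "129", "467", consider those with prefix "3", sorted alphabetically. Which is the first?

341

Filter for "3…" and sort: "341", "3648", "399078"
The 1st is 341.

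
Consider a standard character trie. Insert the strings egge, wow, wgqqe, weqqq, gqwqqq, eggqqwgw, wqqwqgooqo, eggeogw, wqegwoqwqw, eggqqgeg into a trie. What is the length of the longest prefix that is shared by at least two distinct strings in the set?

5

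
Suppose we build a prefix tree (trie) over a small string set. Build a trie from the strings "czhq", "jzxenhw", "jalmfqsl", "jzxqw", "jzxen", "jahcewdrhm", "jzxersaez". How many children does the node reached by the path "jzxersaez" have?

0

Walk "jzxersaez" from the root, arriving at one node.
No stored string extends past "jzxersaez".
That node has 0 child edges.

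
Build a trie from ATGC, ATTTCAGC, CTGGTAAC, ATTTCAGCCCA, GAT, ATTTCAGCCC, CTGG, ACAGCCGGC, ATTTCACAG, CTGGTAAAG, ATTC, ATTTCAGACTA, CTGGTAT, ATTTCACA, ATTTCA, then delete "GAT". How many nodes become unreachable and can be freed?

3

Walk "GAT" from the leaf back toward the root, removing each node that no remaining word uses.
No other word shares any prefix with "GAT", so all 3 of its nodes go.
Nodes removed: 3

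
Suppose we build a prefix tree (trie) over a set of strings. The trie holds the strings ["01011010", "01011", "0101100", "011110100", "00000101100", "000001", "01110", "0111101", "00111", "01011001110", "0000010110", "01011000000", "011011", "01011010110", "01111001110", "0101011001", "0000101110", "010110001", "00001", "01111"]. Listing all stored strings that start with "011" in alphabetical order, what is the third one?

01111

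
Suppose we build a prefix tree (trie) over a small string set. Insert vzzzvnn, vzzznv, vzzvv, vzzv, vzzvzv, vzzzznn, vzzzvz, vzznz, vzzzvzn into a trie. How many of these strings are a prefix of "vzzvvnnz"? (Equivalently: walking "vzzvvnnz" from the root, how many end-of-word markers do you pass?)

2

Check each prefix of "vzzvvnnz" against the stored set — each match is an end-marker on the path.
Prefixes of the query that are stored words: "vzzv", "vzzvv"
Count: 2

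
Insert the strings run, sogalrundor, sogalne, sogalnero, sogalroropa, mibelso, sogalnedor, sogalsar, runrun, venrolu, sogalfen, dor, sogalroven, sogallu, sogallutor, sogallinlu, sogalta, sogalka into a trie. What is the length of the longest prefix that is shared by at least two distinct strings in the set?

7

The deepest shared node is where two words last agree before diverging.
"sogallu" and "sogallutor" agree on "sogallu" (7 characters) before diverging; nothing deeper is shared.
Longest shared-prefix length: 7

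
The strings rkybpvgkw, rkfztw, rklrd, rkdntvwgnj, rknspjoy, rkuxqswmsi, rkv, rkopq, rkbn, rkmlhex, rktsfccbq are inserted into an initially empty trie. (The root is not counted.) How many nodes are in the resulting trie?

56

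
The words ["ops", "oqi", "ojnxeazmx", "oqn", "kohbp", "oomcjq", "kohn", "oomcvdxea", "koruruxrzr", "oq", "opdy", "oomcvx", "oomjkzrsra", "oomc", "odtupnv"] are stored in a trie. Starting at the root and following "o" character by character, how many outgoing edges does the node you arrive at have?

The children of the "o" node are the distinct next characters among strings starting with "o".
Distinct next characters after "o": d, j, o, p, q.
That node has 5 child edges.

5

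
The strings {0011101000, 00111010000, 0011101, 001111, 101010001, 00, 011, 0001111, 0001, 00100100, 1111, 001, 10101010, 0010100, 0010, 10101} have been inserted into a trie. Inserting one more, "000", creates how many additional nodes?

0

"000" is already a full path in the trie; only an end-marker is added.
No new nodes are needed: 0.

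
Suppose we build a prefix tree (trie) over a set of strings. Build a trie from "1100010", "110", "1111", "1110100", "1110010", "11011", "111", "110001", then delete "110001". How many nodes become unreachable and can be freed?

A node on "110001"'s path can go only if nothing else ends at it or branches off below it.
Every node on "110001" is still needed (e.g. by "1100010"), so nothing is freed.
Nodes removed: 0

0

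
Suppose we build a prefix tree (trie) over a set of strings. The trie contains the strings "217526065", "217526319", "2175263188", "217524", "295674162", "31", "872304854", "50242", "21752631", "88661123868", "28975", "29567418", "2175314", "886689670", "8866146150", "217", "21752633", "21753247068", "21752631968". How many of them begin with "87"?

Walk to "87"; the words in its subtree are exactly those with that prefix.
Words under "87": 872304854
Count: 1

1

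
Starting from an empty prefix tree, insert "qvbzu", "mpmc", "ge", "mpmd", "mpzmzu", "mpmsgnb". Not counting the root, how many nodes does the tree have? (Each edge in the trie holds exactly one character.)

20

Trie structure (* marks end of a word):
(root)
├─ g
│  └─ e *
├─ m
│  └─ p
│     ├─ m
│     │  ├─ c *
│     │  ├─ d *
│     │  └─ s
│     │     └─ g
│     │        └─ n
│     │           └─ b *
│     └─ z
│        └─ m
│           └─ z
│              └─ u *
└─ q
   └─ v
      └─ b
         └─ z
            └─ u *
Counting every labelled node above: 20.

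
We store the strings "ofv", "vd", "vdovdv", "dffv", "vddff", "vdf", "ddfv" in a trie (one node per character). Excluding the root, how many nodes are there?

20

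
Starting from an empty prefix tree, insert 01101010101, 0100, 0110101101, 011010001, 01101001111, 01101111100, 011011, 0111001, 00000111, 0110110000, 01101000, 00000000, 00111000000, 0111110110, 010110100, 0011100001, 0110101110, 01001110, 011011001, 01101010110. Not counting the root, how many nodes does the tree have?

For each word, the new-node count is its length minus the longest prefix already in the trie:
  "01101010101" → 11 new (0, 1, 1, 0, 1, 0, 1, 0, 1, 0, 1)
  "0100" → prefix "01" already present; 2 new (0, 0)
  "0110101101" → prefix "0110101" already present; 3 new (1, 0, 1)
  "011010001" → prefix "011010" already present; 3 new (0, 0, 1)
  "01101001111" → prefix "0110100" already present; 4 new (1, 1, 1, 1)
  "01101111100" → prefix "01101" already present; 6 new (1, 1, 1, 1, 0, 0)
  "011011" → prefix "011011" already present; 0 new (none)
  "0111001" → prefix "011" already present; 4 new (1, 0, 0, 1)
  "00000111" → prefix "0" already present; 7 new (0, 0, 0, 0, 1, 1, 1)
  "0110110000" → prefix "011011" already present; 4 new (0, 0, 0, 0)
  "01101000" → prefix "01101000" already present; 0 new (none)
  "00000000" → prefix "00000" already present; 3 new (0, 0, 0)
  "00111000000" → prefix "00" already present; 9 new (1, 1, 1, 0, 0, 0, 0, 0, 0)
  "0111110110" → prefix "0111" already present; 6 new (1, 1, 0, 1, 1, 0)
  "010110100" → prefix "010" already present; 6 new (1, 1, 0, 1, 0, 0)
  "0011100001" → prefix "001110000" already present; 1 new (1)
  "0110101110" → prefix "01101011" already present; 2 new (1, 0)
  "01001110" → prefix "0100" already present; 4 new (1, 1, 1, 0)
  "011011001" → prefix "01101100" already present; 1 new (1)
  "01101010110" → prefix "011010101" already present; 2 new (1, 0)
Total nodes = 11 + 2 + 3 + 3 + 4 + 6 + 0 + 4 + 7 + 4 + 0 + 3 + 9 + 6 + 6 + 1 + 2 + 4 + 1 + 2 = 78

78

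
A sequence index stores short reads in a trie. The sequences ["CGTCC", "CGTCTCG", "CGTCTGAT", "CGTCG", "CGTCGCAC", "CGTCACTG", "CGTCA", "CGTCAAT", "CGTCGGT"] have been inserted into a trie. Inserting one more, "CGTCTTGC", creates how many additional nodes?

3

Walking "CGTCTTGC" from the root, the first 5 characters ("CGTCT") follow existing edges; "T" is the first miss.
New nodes needed: |"CGTCTTGC"| − 5 = 8 − 5 = 3.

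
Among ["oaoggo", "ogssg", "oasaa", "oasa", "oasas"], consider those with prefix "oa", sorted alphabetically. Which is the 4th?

oasas

DFS of the "oa" subtree visits, in order: "oaoggo", "oasa", "oasaa", "oasas"
The 4th is oasas.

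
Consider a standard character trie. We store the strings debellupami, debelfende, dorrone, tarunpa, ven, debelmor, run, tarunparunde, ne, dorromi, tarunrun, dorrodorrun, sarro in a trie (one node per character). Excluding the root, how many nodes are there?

Insert word by word; a character creates a node only if that edge doesn't already exist:
  "debellupami" → 11 new (d, e, b, e, l, l, u, p, a, m, i)
  "debelfende" → prefix "debel" already present; 5 new (f, e, n, d, e)
  "dorrone" → prefix "d" already present; 6 new (o, r, r, o, n, e)
  "tarunpa" → 7 new (t, a, r, u, n, p, a)
  "ven" → 3 new (v, e, n)
  "debelmor" → prefix "debel" already present; 3 new (m, o, r)
  "run" → 3 new (r, u, n)
  "tarunparunde" → prefix "tarunpa" already present; 5 new (r, u, n, d, e)
  "ne" → 2 new (n, e)
  "dorromi" → prefix "dorro" already present; 2 new (m, i)
  "tarunrun" → prefix "tarun" already present; 3 new (r, u, n)
  "dorrodorrun" → prefix "dorro" already present; 6 new (d, o, r, r, u, n)
  "sarro" → 5 new (s, a, r, r, o)
Total nodes = 11 + 5 + 6 + 7 + 3 + 3 + 3 + 5 + 2 + 2 + 3 + 6 + 5 = 61

61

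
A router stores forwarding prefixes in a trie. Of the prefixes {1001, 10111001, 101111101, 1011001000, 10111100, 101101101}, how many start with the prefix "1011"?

Traverse to the node for "1011", then collect every word in that subtree.
Words under "1011": 1011001000, 101101101, 10111001, 10111100, 101111101
Count: 5

5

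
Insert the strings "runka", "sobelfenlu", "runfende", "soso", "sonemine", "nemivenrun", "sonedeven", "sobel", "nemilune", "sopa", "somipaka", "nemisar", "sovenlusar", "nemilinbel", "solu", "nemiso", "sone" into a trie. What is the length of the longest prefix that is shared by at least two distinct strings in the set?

5

Equivalently: take the maximum, over all pairs, of their longest common prefix length.
"nemilinbel" and "nemilune" agree on "nemil" (5 characters) before diverging; nothing deeper is shared.
Longest shared-prefix length: 5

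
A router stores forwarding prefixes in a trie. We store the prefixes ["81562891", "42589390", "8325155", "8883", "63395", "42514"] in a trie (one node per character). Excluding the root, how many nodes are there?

For each word, the new-node count is its length minus the longest prefix already in the trie:
  "81562891" → 8 new (8, 1, 5, 6, 2, 8, 9, 1)
  "42589390" → 8 new (4, 2, 5, 8, 9, 3, 9, 0)
  "8325155" → prefix "8" already present; 6 new (3, 2, 5, 1, 5, 5)
  "8883" → prefix "8" already present; 3 new (8, 8, 3)
  "63395" → 5 new (6, 3, 3, 9, 5)
  "42514" → prefix "425" already present; 2 new (1, 4)
Total nodes = 8 + 8 + 6 + 3 + 5 + 2 = 32

32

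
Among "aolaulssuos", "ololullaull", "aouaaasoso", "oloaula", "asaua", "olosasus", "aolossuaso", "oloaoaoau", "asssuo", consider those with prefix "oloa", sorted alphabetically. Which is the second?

oloaula

Words with prefix "oloa", in lexicographic order: "oloaoaoau", "oloaula"
The 2nd is oloaula.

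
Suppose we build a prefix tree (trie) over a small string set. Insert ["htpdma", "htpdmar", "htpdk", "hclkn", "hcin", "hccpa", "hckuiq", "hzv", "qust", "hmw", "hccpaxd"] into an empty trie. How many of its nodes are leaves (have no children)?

A leaf is a node with no children — equivalently, the end of a word that is not a proper prefix of any other stored word.
Those words: "hccpaxd", "hcin", "hckuiq", "hclkn", "hmw", "htpdk", "htpdmar", "hzv", "qust"
Leaf count: 9

9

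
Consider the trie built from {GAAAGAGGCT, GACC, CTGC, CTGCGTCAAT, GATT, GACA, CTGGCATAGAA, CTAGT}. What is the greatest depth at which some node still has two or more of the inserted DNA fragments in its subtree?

Equivalently: take the maximum, over all pairs, of their longest common prefix length.
e.g. "CTGC" and "CTGCGTCAAT" share the prefix "CTGC" of length 4; no pair shares a longer one.
Longest shared-prefix length: 4

4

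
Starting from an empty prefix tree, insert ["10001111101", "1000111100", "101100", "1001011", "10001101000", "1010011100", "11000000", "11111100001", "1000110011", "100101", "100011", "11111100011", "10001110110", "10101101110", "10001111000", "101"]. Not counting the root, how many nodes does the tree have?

Insert word by word; a character creates a node only if that edge doesn't already exist:
  "10001111101" → 11 new (1, 0, 0, 0, 1, 1, 1, 1, 1, 0, 1)
  "1000111100" → prefix "10001111" already present; 2 new (0, 0)
  "101100" → prefix "10" already present; 4 new (1, 1, 0, 0)
  "1001011" → prefix "100" already present; 4 new (1, 0, 1, 1)
  "10001101000" → prefix "100011" already present; 5 new (0, 1, 0, 0, 0)
  "1010011100" → prefix "101" already present; 7 new (0, 0, 1, 1, 1, 0, 0)
  "11000000" → prefix "1" already present; 7 new (1, 0, 0, 0, 0, 0, 0)
  "11111100001" → prefix "11" already present; 9 new (1, 1, 1, 1, 0, 0, 0, 0, 1)
  "1000110011" → prefix "1000110" already present; 3 new (0, 1, 1)
  "100101" → prefix "100101" already present; 0 new (none)
  "100011" → prefix "100011" already present; 0 new (none)
  "11111100011" → prefix "111111000" already present; 2 new (1, 1)
  "10001110110" → prefix "1000111" already present; 4 new (0, 1, 1, 0)
  "10101101110" → prefix "1010" already present; 7 new (1, 1, 0, 1, 1, 1, 0)
  "10001111000" → prefix "1000111100" already present; 1 new (0)
  "101" → prefix "101" already present; 0 new (none)
Total nodes = 11 + 2 + 4 + 4 + 5 + 7 + 7 + 9 + 3 + 0 + 0 + 2 + 4 + 7 + 1 + 0 = 66

66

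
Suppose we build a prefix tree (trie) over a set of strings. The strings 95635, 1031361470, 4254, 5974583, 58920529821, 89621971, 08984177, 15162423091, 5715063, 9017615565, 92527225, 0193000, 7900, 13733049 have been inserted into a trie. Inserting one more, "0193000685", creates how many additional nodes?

The longest prefix of "0193000685" already in the trie is "0193000" (length 7).
New nodes needed: |"0193000685"| − 7 = 10 − 7 = 3.

3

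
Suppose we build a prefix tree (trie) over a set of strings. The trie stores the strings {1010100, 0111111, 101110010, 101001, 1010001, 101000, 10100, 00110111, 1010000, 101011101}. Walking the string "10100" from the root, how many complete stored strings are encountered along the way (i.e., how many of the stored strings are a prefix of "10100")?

1

Traverse "10100" character by character; count nodes along the way that are marked as word ends.
Prefixes of the query that are stored words: "10100"
Count: 1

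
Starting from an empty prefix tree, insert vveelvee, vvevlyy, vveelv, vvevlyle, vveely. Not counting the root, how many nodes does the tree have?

15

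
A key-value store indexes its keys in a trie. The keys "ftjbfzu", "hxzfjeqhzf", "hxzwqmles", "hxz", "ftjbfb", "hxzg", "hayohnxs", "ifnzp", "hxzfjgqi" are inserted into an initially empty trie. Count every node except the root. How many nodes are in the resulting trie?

Trie structure (* marks end of a word):
(root)
├─ f
│  └─ t
│     └─ j
│        └─ b
│           └─ f
│              ├─ b *
│              └─ z
│                 └─ u *
├─ h
│  ├─ a
│  │  └─ y
│  │     └─ o
│  │        └─ h
│  │           └─ n
│  │              └─ x
│  │                 └─ s *
│  └─ x
│     └─ z *
│        ├─ f
│        │  └─ j
│        │     ├─ e
│        │     │  └─ q
│        │     │     └─ h
│        │     │        └─ z
│        │     │           └─ f *
│        │     └─ g
│        │        └─ q
│        │           └─ i *
│        ├─ g *
│        └─ w
│           └─ q
│              └─ m
│                 └─ l
│                    └─ e
│                       └─ s *
└─ i
   └─ f
      └─ n
         └─ z
            └─ p *
Counting every labelled node above: 40.

40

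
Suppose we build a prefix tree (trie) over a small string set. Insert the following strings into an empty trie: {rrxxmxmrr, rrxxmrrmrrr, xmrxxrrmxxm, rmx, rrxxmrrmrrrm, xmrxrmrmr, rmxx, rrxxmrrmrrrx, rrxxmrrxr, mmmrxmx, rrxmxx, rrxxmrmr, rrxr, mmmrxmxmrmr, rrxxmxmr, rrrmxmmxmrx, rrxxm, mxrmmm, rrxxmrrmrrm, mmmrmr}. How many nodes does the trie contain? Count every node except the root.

For each word, the new-node count is its length minus the longest prefix already in the trie:
  "rrxxmxmrr" → 9 new (r, r, x, x, m, x, m, r, r)
  "rrxxmrrmrrr" → prefix "rrxxm" already present; 6 new (r, r, m, r, r, r)
  "xmrxxrrmxxm" → 11 new (x, m, r, x, x, r, r, m, x, x, m)
  "rmx" → prefix "r" already present; 2 new (m, x)
  "rrxxmrrmrrrm" → prefix "rrxxmrrmrrr" already present; 1 new (m)
  "xmrxrmrmr" → prefix "xmrx" already present; 5 new (r, m, r, m, r)
  "rmxx" → prefix "rmx" already present; 1 new (x)
  "rrxxmrrmrrrx" → prefix "rrxxmrrmrrr" already present; 1 new (x)
  "rrxxmrrxr" → prefix "rrxxmrr" already present; 2 new (x, r)
  "mmmrxmx" → 7 new (m, m, m, r, x, m, x)
  "rrxmxx" → prefix "rrx" already present; 3 new (m, x, x)
  "rrxxmrmr" → prefix "rrxxmr" already present; 2 new (m, r)
  "rrxr" → prefix "rrx" already present; 1 new (r)
  "mmmrxmxmrmr" → prefix "mmmrxmx" already present; 4 new (m, r, m, r)
  "rrxxmxmr" → prefix "rrxxmxmr" already present; 0 new (none)
  "rrrmxmmxmrx" → prefix "rr" already present; 9 new (r, m, x, m, m, x, m, r, x)
  "rrxxm" → prefix "rrxxm" already present; 0 new (none)
  "mxrmmm" → prefix "m" already present; 5 new (x, r, m, m, m)
  "rrxxmrrmrrm" → prefix "rrxxmrrmrr" already present; 1 new (m)
  "mmmrmr" → prefix "mmmr" already present; 2 new (m, r)
Total nodes = 9 + 6 + 11 + 2 + 1 + 5 + 1 + 1 + 2 + 7 + 3 + 2 + 1 + 4 + 0 + 9 + 0 + 5 + 1 + 2 = 72

72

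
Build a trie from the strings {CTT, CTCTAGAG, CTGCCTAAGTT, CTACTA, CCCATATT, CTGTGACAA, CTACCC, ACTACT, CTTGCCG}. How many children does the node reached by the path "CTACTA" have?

0

Follow the path "CTACTA" to its node, then look at its outgoing edges.
No stored string extends past "CTACTA".
That node has 0 child edges.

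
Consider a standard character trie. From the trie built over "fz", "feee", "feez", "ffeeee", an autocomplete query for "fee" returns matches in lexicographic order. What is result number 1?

feee

Filter for "fee…" and sort: "feee", "feez"
Position 1: feee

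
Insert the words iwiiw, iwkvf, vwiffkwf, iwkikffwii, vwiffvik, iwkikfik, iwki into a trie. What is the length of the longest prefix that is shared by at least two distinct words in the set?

6

Look for the deepest trie node that still has at least two words in its subtree.
e.g. "iwkikffwii" and "iwkikfik" share the prefix "iwkikf" of length 6; no pair shares a longer one.
Longest shared-prefix length: 6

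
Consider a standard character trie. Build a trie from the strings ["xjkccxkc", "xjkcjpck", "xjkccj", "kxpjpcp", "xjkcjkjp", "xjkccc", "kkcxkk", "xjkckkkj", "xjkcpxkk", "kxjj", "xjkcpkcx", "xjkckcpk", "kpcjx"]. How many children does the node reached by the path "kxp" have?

Follow the path "kxp" to its node, then look at its outgoing edges.
Distinct next characters after "kxp": j.
That node has 1 child edge.

1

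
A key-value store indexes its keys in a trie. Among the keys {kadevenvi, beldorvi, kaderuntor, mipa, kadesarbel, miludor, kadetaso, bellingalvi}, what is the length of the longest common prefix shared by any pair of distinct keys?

The deepest shared node is where two words last agree before diverging.
"kaderuntor" and "kadesarbel" agree on "kade" (4 characters) before diverging; nothing deeper is shared.
Longest shared-prefix length: 4

4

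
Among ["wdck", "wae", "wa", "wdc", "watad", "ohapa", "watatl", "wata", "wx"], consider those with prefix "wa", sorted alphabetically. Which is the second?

Filter for "wa…" and sort: "wa", "wae", "wata", "watad", "watatl"
Position 2: wae

wae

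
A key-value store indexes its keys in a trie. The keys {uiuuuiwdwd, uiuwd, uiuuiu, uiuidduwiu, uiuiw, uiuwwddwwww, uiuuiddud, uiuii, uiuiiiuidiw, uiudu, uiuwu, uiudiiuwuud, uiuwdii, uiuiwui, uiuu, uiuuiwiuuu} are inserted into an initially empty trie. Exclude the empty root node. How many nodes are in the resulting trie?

Count nodes per top-level branch (shared prefixes stored once):
  'u'-branch (uiudiiuwuud, uiudu, uiuidduwiu, uiuii, uiuiiiuidiw, uiuiw, uiuiwui, uiuu, uiuuiddud, uiuuiu, uiuuiwiuuu, uiuuuiwdwd, uiuwd, uiuwdii, uiuwu, uiuwwddwwww): 59 nodes
Sum: 59

59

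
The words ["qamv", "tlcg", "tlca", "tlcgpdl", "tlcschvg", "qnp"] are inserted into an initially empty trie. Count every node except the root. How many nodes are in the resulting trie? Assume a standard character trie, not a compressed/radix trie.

Trace insertions, counting only characters that open a new branch:
  "qamv" → 4 new (q, a, m, v)
  "tlcg" → 4 new (t, l, c, g)
  "tlca" → prefix "tlc" already present; 1 new (a)
  "tlcgpdl" → prefix "tlcg" already present; 3 new (p, d, l)
  "tlcschvg" → prefix "tlc" already present; 5 new (s, c, h, v, g)
  "qnp" → prefix "q" already present; 2 new (n, p)
Total nodes = 4 + 4 + 1 + 3 + 5 + 2 = 19

19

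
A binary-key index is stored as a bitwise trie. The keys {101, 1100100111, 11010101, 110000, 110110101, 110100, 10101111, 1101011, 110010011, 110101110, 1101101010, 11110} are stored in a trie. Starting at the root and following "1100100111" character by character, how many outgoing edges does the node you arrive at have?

0

Follow the path "1100100111" to its node, then look at its outgoing edges.
No stored string extends past "1100100111".
That node has 0 child edges.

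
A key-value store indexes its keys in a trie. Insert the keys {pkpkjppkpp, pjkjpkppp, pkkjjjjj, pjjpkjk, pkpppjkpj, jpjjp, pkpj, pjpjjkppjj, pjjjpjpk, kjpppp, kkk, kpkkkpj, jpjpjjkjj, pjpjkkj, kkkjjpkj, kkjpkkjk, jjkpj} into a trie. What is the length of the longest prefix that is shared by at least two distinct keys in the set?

Look for the deepest trie node that still has at least two words in its subtree.
"pjpjjkppjj" and "pjpjkkj" agree on "pjpj" (4 characters) before diverging; nothing deeper is shared.
Longest shared-prefix length: 4

4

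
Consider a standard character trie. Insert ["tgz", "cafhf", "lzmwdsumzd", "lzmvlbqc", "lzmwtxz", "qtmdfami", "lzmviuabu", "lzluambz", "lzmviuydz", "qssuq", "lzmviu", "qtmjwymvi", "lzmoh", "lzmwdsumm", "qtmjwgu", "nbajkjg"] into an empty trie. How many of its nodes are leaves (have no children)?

15

A leaf is a node with no children — equivalently, the end of a word that is not a proper prefix of any other stored word.
Those words: "cafhf", "lzluambz", "lzmoh", "lzmviuabu", "lzmviuydz", "lzmvlbqc", "lzmwdsumm", "lzmwdsumzd", "lzmwtxz", "nbajkjg", "qssuq", "qtmdfami", "qtmjwgu", "qtmjwymvi", "tgz"
Leaf count: 15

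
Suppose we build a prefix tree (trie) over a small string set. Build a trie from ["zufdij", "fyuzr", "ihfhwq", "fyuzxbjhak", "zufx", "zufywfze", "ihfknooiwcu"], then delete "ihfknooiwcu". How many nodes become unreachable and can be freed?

8

A node on "ihfknooiwcu"'s path can go only if nothing else ends at it or branches off below it.
The suffix "knooiwcu" (8 nodes) is used only by "ihfknooiwcu"; the node for "ihf" still has the child "h", so pruning stops there.
Nodes removed: 8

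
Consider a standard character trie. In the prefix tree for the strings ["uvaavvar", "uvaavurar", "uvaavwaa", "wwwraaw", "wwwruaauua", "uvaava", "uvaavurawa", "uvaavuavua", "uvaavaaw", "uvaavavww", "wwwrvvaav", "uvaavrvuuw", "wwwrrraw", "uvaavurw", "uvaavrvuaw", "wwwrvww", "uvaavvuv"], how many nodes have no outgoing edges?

16

A leaf is a node with no children — equivalently, the end of a word that is not a proper prefix of any other stored word.
Those words: "uvaavaaw", "uvaavavww", "uvaavrvuaw", "uvaavrvuuw", "uvaavuavua", "uvaavurar", "uvaavurawa", "uvaavurw", "uvaavvar", "uvaavvuv", "uvaavwaa", "wwwraaw", "wwwrrraw", "wwwruaauua", "wwwrvvaav", "wwwrvww"
Leaf count: 16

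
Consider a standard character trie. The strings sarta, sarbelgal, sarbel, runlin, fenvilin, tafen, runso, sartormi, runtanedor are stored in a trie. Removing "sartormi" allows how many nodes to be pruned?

4

Walk "sartormi" from the leaf back toward the root, removing each node that no remaining word uses.
The suffix "ormi" (4 nodes) is used only by "sartormi"; the node for "sart" still has the child "a", so pruning stops there.
Nodes removed: 4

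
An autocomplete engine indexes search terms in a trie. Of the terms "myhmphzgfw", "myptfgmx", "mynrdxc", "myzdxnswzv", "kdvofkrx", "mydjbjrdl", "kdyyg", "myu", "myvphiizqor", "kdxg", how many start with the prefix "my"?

Filter for entries beginning with "my":
Matches: "mydjbjrdl", "myhmphzgfw", "mynrdxc", "myptfgmx", "myu", "myvphiizqor", "myzdxnswzv"
Count: 7

7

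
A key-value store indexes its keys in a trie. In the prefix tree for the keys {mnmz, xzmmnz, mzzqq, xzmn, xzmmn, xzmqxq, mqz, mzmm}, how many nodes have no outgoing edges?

7

A leaf is a node with no children — equivalently, the end of a word that is not a proper prefix of any other stored word.
Those words: "mnmz", "mqz", "mzmm", "mzzqq", "xzmmnz", "xzmn", "xzmqxq"
Leaf count: 7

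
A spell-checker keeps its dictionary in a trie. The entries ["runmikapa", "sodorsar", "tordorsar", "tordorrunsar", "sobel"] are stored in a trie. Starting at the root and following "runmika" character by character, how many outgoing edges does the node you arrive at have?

Follow the path "runmika" to its node, then look at its outgoing edges.
Characters that immediately follow "runmika" among the stored strings: {p}.
That node has 1 child edge.

1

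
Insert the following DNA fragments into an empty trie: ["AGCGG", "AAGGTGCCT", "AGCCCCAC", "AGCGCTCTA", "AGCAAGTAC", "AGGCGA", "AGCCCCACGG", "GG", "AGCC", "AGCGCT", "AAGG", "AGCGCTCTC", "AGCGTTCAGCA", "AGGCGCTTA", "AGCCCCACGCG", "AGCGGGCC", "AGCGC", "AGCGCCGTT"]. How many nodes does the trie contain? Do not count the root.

58

For each word, the new-node count is its length minus the longest prefix already in the trie:
  "AGCGG" → 5 new (A, G, C, G, G)
  "AAGGTGCCT" → prefix "A" already present; 8 new (A, G, G, T, G, C, C, T)
  "AGCCCCAC" → prefix "AGC" already present; 5 new (C, C, C, A, C)
  "AGCGCTCTA" → prefix "AGCG" already present; 5 new (C, T, C, T, A)
  "AGCAAGTAC" → prefix "AGC" already present; 6 new (A, A, G, T, A, C)
  "AGGCGA" → prefix "AG" already present; 4 new (G, C, G, A)
  "AGCCCCACGG" → prefix "AGCCCCAC" already present; 2 new (G, G)
  "GG" → 2 new (G, G)
  "AGCC" → prefix "AGCC" already present; 0 new (none)
  "AGCGCT" → prefix "AGCGCT" already present; 0 new (none)
  "AAGG" → prefix "AAGG" already present; 0 new (none)
  "AGCGCTCTC" → prefix "AGCGCTCT" already present; 1 new (C)
  "AGCGTTCAGCA" → prefix "AGCG" already present; 7 new (T, T, C, A, G, C, A)
  "AGGCGCTTA" → prefix "AGGCG" already present; 4 new (C, T, T, A)
  "AGCCCCACGCG" → prefix "AGCCCCACG" already present; 2 new (C, G)
  "AGCGGGCC" → prefix "AGCGG" already present; 3 new (G, C, C)
  "AGCGC" → prefix "AGCGC" already present; 0 new (none)
  "AGCGCCGTT" → prefix "AGCGC" already present; 4 new (C, G, T, T)
Total nodes = 5 + 8 + 5 + 5 + 6 + 4 + 2 + 2 + 0 + 0 + 0 + 1 + 7 + 4 + 2 + 3 + 0 + 4 = 58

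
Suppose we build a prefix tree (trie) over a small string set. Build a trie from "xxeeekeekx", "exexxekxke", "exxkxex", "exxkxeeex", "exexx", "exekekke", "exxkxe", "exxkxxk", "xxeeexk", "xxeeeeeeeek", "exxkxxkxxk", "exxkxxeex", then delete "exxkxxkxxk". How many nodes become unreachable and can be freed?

3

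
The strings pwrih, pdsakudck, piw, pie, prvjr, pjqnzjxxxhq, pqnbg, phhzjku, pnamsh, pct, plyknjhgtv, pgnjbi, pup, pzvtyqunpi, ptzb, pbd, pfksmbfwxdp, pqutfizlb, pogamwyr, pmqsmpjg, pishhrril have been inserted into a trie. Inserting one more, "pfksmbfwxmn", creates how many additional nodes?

Walking "pfksmbfwxmn" from the root, the first 9 characters ("pfksmbfwx") follow existing edges; "m" is the first miss.
Each of the 2 remaining characters creates one node.

2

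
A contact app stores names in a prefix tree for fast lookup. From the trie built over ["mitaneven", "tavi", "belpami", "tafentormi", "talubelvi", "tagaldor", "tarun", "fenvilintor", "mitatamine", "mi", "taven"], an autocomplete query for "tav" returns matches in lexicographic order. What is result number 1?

Filter for "tav…" and sort: "taven", "tavi"
The 1st is taven.

taven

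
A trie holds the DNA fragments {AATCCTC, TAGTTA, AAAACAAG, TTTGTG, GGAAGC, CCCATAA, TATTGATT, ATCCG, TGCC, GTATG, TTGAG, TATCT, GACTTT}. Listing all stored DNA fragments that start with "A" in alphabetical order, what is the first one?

DFS of the "A" subtree visits, in order: "AAAACAAG", "AATCCTC", "ATCCG"
Position 1: AAAACAAG

AAAACAAG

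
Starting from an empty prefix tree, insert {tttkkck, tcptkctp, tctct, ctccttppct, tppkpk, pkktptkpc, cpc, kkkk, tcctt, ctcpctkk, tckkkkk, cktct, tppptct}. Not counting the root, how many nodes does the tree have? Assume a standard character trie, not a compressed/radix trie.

68

Count nodes per top-level branch (shared prefixes stored once):
  'c'-branch (cktct, cpc, ctccttppct, ctcpctkk): 21 nodes
  'k'-branch (kkkk): 4 nodes
  'p'-branch (pkktptkpc): 9 nodes
  't'-branch (tcctt, tckkkkk, tcptkctp, tctct, tppkpk, tppptct, tttkkck): 34 nodes
Sum: 68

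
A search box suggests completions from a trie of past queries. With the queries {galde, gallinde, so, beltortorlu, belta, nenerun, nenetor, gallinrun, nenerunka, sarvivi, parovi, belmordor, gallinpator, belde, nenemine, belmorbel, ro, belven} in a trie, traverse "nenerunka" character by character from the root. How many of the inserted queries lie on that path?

Check each prefix of "nenerunka" against the stored set — each match is an end-marker on the path.
Prefixes of the query that are stored words: "nenerun", "nenerunka"
Count: 2

2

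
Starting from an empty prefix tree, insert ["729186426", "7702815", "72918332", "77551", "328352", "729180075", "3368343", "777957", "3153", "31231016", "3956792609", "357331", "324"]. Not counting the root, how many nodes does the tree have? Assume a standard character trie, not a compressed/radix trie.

65

For each word, the new-node count is its length minus the longest prefix already in the trie:
  "729186426" → 9 new (7, 2, 9, 1, 8, 6, 4, 2, 6)
  "7702815" → prefix "7" already present; 6 new (7, 0, 2, 8, 1, 5)
  "72918332" → prefix "72918" already present; 3 new (3, 3, 2)
  "77551" → prefix "77" already present; 3 new (5, 5, 1)
  "328352" → 6 new (3, 2, 8, 3, 5, 2)
  "729180075" → prefix "72918" already present; 4 new (0, 0, 7, 5)
  "3368343" → prefix "3" already present; 6 new (3, 6, 8, 3, 4, 3)
  "777957" → prefix "77" already present; 4 new (7, 9, 5, 7)
  "3153" → prefix "3" already present; 3 new (1, 5, 3)
  "31231016" → prefix "31" already present; 6 new (2, 3, 1, 0, 1, 6)
  "3956792609" → prefix "3" already present; 9 new (9, 5, 6, 7, 9, 2, 6, 0, 9)
  "357331" → prefix "3" already present; 5 new (5, 7, 3, 3, 1)
  "324" → prefix "32" already present; 1 new (4)
Total nodes = 9 + 6 + 3 + 3 + 6 + 4 + 6 + 4 + 3 + 6 + 9 + 5 + 1 = 65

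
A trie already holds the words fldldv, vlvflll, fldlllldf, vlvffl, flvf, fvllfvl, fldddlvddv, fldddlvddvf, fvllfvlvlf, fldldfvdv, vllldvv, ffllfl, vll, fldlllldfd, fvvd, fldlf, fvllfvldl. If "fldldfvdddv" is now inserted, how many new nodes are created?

Walking "fldldfvdddv" from the root, the first 8 characters ("fldldfvd") follow existing edges; "d" is the first miss.
So 11 − 8 = 3 new nodes.

3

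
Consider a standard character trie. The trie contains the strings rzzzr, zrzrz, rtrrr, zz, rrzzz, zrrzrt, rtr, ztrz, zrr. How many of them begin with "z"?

5

Walk to "z"; the words in its subtree are exactly those with that prefix.
Words under "z": zrr, zrrzrt, zrzrz, ztrz, zz
Count: 5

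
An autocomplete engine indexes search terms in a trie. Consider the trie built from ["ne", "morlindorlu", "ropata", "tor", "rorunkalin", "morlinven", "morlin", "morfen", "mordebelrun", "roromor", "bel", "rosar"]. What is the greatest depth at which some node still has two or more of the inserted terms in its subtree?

6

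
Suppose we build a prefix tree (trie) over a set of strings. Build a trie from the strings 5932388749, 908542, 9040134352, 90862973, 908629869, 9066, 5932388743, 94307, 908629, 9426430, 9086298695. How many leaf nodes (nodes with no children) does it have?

9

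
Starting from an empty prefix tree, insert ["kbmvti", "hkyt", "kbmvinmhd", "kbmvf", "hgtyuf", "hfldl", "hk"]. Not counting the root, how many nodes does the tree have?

Trace insertions, counting only characters that open a new branch:
  "kbmvti" → 6 new (k, b, m, v, t, i)
  "hkyt" → 4 new (h, k, y, t)
  "kbmvinmhd" → prefix "kbmv" already present; 5 new (i, n, m, h, d)
  "kbmvf" → prefix "kbmv" already present; 1 new (f)
  "hgtyuf" → prefix "h" already present; 5 new (g, t, y, u, f)
  "hfldl" → prefix "h" already present; 4 new (f, l, d, l)
  "hk" → prefix "hk" already present; 0 new (none)
Total nodes = 6 + 4 + 5 + 1 + 5 + 4 + 0 = 25

25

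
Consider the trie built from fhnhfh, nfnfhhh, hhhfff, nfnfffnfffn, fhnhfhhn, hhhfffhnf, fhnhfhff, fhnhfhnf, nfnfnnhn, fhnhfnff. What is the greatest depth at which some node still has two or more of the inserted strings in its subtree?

6

Look for the deepest trie node that still has at least two words in its subtree.
"fhnhfh" and "fhnhfhff" agree on "fhnhfh" (6 characters) before diverging; nothing deeper is shared.
Longest shared-prefix length: 6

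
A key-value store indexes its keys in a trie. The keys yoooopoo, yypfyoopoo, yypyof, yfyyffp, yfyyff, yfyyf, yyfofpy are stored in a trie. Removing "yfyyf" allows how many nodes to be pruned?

0

Walk "yfyyf" from the leaf back toward the root, removing each node that no remaining word uses.
Every node on "yfyyf" is still needed (e.g. by "yfyyffp"), so nothing is freed.
Nodes removed: 0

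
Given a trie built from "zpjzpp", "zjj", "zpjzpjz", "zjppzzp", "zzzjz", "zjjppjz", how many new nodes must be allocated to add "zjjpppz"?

The longest prefix of "zjjpppz" already in the trie is "zjjpp" (length 5).
So 7 − 5 = 2 new nodes.

2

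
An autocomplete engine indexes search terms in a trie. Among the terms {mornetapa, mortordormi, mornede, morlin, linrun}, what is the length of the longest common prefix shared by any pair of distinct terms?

Equivalently: take the maximum, over all pairs, of their longest common prefix length.
e.g. "mornede" and "mornetapa" share the prefix "morne" of length 5; no pair shares a longer one.
Longest shared-prefix length: 5

5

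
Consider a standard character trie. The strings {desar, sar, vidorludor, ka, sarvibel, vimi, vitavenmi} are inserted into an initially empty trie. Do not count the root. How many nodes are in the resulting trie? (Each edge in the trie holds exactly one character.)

Trace insertions, counting only characters that open a new branch:
  "desar" → 5 new (d, e, s, a, r)
  "sar" → 3 new (s, a, r)
  "vidorludor" → 10 new (v, i, d, o, r, l, u, d, o, r)
  "ka" → 2 new (k, a)
  "sarvibel" → prefix "sar" already present; 5 new (v, i, b, e, l)
  "vimi" → prefix "vi" already present; 2 new (m, i)
  "vitavenmi" → prefix "vi" already present; 7 new (t, a, v, e, n, m, i)
Total nodes = 5 + 3 + 10 + 2 + 5 + 2 + 7 = 34

34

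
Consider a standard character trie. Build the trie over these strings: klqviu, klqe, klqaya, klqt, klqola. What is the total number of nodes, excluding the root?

14

Trace insertions, counting only characters that open a new branch:
  "klqviu" → 6 new (k, l, q, v, i, u)
  "klqe" → prefix "klq" already present; 1 new (e)
  "klqaya" → prefix "klq" already present; 3 new (a, y, a)
  "klqt" → prefix "klq" already present; 1 new (t)
  "klqola" → prefix "klq" already present; 3 new (o, l, a)
Total nodes = 6 + 1 + 3 + 1 + 3 = 14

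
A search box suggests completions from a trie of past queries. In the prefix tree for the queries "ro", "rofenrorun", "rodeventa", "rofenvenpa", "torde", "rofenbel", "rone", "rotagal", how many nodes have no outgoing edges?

A leaf is a node with no children — equivalently, the end of a word that is not a proper prefix of any other stored word.
Those words: "rodeventa", "rofenbel", "rofenrorun", "rofenvenpa", "rone", "rotagal", "torde"
Leaf count: 7

7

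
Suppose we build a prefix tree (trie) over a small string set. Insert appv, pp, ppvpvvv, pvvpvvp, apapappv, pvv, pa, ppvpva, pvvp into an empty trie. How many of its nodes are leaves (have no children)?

6

Leaves are exactly the stored words that no other stored word extends.
Those words: "apapappv", "appv", "pa", "ppvpva", "ppvpvvv", "pvvpvvp"
Leaf count: 6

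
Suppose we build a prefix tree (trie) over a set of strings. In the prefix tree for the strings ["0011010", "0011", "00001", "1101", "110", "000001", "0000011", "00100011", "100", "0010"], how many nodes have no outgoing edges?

Leaves are exactly the stored words that no other stored word extends.
Those words: "0000011", "00001", "00100011", "0011010", "100", "1101"
Leaf count: 6

6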